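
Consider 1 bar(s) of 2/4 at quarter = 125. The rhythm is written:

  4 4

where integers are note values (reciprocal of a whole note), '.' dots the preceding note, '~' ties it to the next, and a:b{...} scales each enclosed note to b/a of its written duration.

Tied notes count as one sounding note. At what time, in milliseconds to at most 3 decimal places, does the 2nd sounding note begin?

1. 0.0ms @ 0 + 480.0ms (1)
2. 480.0ms @ 1 + 480.0ms (1)

note 2 onset = 1b = 480.0ms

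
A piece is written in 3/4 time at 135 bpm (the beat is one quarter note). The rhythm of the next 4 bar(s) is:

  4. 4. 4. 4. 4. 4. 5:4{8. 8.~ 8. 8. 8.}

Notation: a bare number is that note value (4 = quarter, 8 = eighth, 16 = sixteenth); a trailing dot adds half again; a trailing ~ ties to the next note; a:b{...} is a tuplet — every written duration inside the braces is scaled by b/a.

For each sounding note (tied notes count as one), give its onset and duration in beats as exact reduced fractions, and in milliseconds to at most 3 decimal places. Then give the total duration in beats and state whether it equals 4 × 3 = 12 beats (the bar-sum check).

1) 0.0ms=0b +666.667ms=3/2b
2) 666.667ms=3/2b +666.667ms=3/2b
3) 1333.333ms=3b +666.667ms=3/2b
4) 2000.0ms=9/2b +666.667ms=3/2b
5) 2666.667ms=6b +666.667ms=3/2b
6) 3333.333ms=15/2b +666.667ms=3/2b
7) 4000.0ms=9b +266.667ms=3/5b
8) 4266.667ms=48/5b +533.333ms=6/5b
9) 4800.0ms=54/5b +266.667ms=3/5b
10) 5066.667ms=57/5b +266.667ms=3/5b
Σ=12b of 12 (135bpm 3/4) — PASS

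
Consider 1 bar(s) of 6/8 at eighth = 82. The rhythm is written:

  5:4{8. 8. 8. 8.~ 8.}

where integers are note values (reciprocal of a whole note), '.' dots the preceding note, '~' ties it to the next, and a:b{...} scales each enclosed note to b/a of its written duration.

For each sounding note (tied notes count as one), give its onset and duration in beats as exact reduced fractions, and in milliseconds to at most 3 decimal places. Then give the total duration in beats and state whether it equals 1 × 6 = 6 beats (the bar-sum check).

1) 0.0ms=0b +878.049ms=6/5b
2) 878.049ms=6/5b +878.049ms=6/5b
3) 1756.098ms=12/5b +878.049ms=6/5b
4) 2634.146ms=18/5b +1756.098ms=12/5b
Σ=6b of 6 (82bpm 6/8) — PASS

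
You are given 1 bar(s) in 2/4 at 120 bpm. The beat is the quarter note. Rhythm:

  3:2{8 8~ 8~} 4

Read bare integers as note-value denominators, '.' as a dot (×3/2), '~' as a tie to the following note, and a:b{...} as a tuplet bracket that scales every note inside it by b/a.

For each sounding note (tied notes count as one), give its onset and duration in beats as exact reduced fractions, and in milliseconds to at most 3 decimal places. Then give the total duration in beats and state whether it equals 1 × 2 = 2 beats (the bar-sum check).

1) 0.0ms=0b +166.667ms=1/3b
2) 166.667ms=1/3b +833.333ms=5/3b
Σ=2b of 2 (120bpm 2/4) — PASS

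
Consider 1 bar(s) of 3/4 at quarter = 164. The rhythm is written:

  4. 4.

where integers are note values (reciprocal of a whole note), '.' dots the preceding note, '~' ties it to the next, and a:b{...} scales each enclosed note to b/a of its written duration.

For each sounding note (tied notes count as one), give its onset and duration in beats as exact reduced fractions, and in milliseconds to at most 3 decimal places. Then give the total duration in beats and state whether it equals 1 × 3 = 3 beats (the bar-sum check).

1) 0.0ms=0b +548.78ms=3/2b
2) 548.78ms=3/2b +548.78ms=3/2b
Σ=3b of 3 (164bpm 3/4) — PASS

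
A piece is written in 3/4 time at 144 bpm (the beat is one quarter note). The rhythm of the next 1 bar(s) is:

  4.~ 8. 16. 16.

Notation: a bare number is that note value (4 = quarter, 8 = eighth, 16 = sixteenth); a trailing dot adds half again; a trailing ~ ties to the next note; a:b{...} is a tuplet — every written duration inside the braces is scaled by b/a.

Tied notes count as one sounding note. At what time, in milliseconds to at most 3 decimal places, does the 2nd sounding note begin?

note 2 onset = 9/4b = 937.5ms

1. 0.0ms @ 0 + 937.5ms (9/4)
2. 937.5ms @ 9/4 + 156.25ms (3/8)
3. 1093.75ms @ 21/8 + 156.25ms (3/8)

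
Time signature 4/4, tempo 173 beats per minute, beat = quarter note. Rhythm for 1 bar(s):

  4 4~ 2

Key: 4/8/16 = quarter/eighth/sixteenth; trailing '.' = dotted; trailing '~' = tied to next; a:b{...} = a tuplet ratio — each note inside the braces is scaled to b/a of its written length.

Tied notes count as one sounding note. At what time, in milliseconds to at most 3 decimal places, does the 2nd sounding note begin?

1. 0.0ms @ 0 + 346.821ms (1)
2. 346.821ms @ 1 + 1040.462ms (3)

note 2 onset = 1b = 346.821ms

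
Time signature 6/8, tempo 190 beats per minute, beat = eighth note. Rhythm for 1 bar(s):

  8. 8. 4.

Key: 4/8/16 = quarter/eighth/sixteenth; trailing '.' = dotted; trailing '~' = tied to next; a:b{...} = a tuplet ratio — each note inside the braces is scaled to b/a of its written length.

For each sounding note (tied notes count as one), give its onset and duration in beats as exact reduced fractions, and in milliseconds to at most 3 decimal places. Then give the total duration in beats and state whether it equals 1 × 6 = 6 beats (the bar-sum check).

1) 0.0ms=0b +473.684ms=3/2b
2) 473.684ms=3/2b +473.684ms=3/2b
3) 947.368ms=3b +947.368ms=3b
Σ=6b of 6 (190bpm 6/8) — PASS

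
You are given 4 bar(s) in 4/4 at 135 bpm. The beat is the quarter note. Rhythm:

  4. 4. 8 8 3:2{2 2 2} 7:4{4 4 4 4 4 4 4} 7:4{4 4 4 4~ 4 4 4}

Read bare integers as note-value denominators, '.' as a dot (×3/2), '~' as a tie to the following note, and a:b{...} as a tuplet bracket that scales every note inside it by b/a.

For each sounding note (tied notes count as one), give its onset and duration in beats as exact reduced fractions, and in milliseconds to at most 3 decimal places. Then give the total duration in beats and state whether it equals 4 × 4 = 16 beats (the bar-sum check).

1) 0.0ms=0b +666.667ms=3/2b
2) 666.667ms=3/2b +666.667ms=3/2b
3) 1333.333ms=3b +222.222ms=1/2b
4) 1555.556ms=7/2b +222.222ms=1/2b
5) 1777.778ms=4b +592.593ms=4/3b
6) 2370.37ms=16/3b +592.593ms=4/3b
7) 2962.963ms=20/3b +592.593ms=4/3b
8) 3555.556ms=8b +253.968ms=4/7b
9) 3809.524ms=60/7b +253.968ms=4/7b
10) 4063.492ms=64/7b +253.968ms=4/7b
11) 4317.46ms=68/7b +253.968ms=4/7b
12) 4571.429ms=72/7b +253.968ms=4/7b
13) 4825.397ms=76/7b +253.968ms=4/7b
14) 5079.365ms=80/7b +253.968ms=4/7b
15) 5333.333ms=12b +253.968ms=4/7b
16) 5587.302ms=88/7b +253.968ms=4/7b
17) 5841.27ms=92/7b +253.968ms=4/7b
18) 6095.238ms=96/7b +507.937ms=8/7b
19) 6603.175ms=104/7b +253.968ms=4/7b
20) 6857.143ms=108/7b +253.968ms=4/7b
Σ=16b of 16 (135bpm 4/4) — PASS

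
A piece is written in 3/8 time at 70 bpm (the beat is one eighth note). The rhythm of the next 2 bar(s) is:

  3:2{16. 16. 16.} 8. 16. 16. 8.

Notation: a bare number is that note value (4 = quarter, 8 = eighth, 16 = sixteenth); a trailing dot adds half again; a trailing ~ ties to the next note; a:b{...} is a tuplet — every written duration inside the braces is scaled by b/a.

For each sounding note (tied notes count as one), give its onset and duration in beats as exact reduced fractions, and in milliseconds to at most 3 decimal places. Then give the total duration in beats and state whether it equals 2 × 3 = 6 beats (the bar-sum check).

1) 0.0ms=0b +428.571ms=1/2b
2) 428.571ms=1/2b +428.571ms=1/2b
3) 857.143ms=1b +428.571ms=1/2b
4) 1285.714ms=3/2b +1285.714ms=3/2b
5) 2571.429ms=3b +642.857ms=3/4b
6) 3214.286ms=15/4b +642.857ms=3/4b
7) 3857.143ms=9/2b +1285.714ms=3/2b
Σ=6b of 6 (70bpm 3/8) — PASS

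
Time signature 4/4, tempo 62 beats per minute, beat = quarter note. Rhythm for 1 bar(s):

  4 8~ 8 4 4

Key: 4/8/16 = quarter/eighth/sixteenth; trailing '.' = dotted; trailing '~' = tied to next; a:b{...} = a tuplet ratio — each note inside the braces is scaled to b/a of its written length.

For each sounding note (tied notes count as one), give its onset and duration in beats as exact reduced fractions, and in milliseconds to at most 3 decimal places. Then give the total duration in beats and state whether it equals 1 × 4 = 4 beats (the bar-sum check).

1) 0.0ms=0b +967.742ms=1b
2) 967.742ms=1b +967.742ms=1b
3) 1935.484ms=2b +967.742ms=1b
4) 2903.226ms=3b +967.742ms=1b
Σ=4b of 4 (62bpm 4/4) — PASS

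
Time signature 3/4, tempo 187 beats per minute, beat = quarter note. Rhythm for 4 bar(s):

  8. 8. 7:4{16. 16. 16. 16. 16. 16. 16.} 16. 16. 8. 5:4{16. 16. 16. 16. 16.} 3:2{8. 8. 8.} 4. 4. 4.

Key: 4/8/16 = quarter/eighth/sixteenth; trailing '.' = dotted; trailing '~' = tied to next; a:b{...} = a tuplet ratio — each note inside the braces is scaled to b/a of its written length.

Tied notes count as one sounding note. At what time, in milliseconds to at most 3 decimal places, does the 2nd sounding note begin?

1. 0.0ms @ 0 + 240.642ms (3/4)
2. 240.642ms @ 3/4 + 240.642ms (3/4)
3. 481.283ms @ 3/2 + 68.755ms (3/14)
4. 550.038ms @ 12/7 + 68.755ms (3/14)
5. 618.793ms @ 27/14 + 68.755ms (3/14)
6. 687.548ms @ 15/7 + 68.755ms (3/14)
7. 756.303ms @ 33/14 + 68.755ms (3/14)
8. 825.057ms @ 18/7 + 68.755ms (3/14)
9. 893.812ms @ 39/14 + 68.755ms (3/14)
10. 962.567ms @ 3 + 120.321ms (3/8)
11. 1082.888ms @ 27/8 + 120.321ms (3/8)
12. 1203.209ms @ 15/4 + 240.642ms (3/4)
13. 1443.85ms @ 9/2 + 96.257ms (3/10)
14. 1540.107ms @ 24/5 + 96.257ms (3/10)
15. 1636.364ms @ 51/10 + 96.257ms (3/10)
16. 1732.62ms @ 27/5 + 96.257ms (3/10)
17. 1828.877ms @ 57/10 + 96.257ms (3/10)
18. 1925.134ms @ 6 + 160.428ms (1/2)
19. 2085.561ms @ 13/2 + 160.428ms (1/2)
20. 2245.989ms @ 7 + 160.428ms (1/2)
21. 2406.417ms @ 15/2 + 481.283ms (3/2)
22. 2887.701ms @ 9 + 481.283ms (3/2)
23. 3368.984ms @ 21/2 + 481.283ms (3/2)

note 2 onset = 3/4b = 240.642ms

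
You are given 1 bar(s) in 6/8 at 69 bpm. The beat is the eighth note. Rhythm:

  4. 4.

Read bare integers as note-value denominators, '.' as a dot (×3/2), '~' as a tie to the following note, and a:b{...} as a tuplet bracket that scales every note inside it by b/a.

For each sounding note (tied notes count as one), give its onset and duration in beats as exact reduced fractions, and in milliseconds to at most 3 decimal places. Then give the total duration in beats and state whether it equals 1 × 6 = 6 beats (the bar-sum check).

1) 0.0ms=0b +2608.696ms=3b
2) 2608.696ms=3b +2608.696ms=3b
Σ=6b of 6 (69bpm 6/8) — PASS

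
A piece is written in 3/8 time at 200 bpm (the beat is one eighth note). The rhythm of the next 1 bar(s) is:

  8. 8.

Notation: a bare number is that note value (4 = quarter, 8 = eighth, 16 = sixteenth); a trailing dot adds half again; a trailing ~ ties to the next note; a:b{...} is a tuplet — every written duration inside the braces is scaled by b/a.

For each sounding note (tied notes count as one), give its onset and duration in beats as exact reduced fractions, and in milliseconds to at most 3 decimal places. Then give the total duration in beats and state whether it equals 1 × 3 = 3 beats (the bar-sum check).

1) 0.0ms=0b +450.0ms=3/2b
2) 450.0ms=3/2b +450.0ms=3/2b
Σ=3b of 3 (200bpm 3/8) — PASS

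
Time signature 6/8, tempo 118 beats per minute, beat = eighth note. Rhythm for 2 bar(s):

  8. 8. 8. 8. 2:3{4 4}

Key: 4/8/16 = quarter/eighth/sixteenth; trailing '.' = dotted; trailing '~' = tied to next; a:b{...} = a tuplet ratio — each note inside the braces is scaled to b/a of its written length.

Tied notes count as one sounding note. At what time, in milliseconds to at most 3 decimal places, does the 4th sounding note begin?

note 4 onset = 9/2b = 2288.136ms

1. 0.0ms @ 0 + 762.712ms (3/2)
2. 762.712ms @ 3/2 + 762.712ms (3/2)
3. 1525.424ms @ 3 + 762.712ms (3/2)
4. 2288.136ms @ 9/2 + 762.712ms (3/2)
5. 3050.847ms @ 6 + 1525.424ms (3)
6. 4576.271ms @ 9 + 1525.424ms (3)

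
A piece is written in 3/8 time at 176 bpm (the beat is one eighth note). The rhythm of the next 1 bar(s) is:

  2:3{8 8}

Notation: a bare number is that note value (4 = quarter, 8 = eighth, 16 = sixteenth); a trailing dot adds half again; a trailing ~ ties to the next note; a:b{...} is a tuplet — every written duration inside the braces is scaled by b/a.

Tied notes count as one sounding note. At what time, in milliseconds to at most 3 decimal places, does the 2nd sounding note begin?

note 2 onset = 3/2b = 511.364ms

1. 0.0ms @ 0 + 511.364ms (3/2)
2. 511.364ms @ 3/2 + 511.364ms (3/2)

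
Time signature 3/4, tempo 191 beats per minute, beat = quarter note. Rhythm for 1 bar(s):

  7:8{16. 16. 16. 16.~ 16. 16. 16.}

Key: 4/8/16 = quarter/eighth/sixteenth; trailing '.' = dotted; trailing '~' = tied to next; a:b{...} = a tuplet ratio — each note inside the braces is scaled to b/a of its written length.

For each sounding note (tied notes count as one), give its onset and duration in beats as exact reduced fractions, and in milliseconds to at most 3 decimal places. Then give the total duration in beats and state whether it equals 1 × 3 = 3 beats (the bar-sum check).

1) 0.0ms=0b +134.63ms=3/7b
2) 134.63ms=3/7b +134.63ms=3/7b
3) 269.26ms=6/7b +134.63ms=3/7b
4) 403.889ms=9/7b +269.26ms=6/7b
5) 673.149ms=15/7b +134.63ms=3/7b
6) 807.779ms=18/7b +134.63ms=3/7b
Σ=3b of 3 (191bpm 3/4) — PASS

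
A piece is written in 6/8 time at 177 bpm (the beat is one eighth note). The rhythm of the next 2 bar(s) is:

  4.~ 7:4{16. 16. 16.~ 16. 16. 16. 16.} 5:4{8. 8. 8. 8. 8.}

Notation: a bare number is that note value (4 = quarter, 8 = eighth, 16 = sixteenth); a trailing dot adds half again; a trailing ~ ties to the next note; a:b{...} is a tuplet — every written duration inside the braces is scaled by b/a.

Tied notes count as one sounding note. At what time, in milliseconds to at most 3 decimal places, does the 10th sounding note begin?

note 10 onset = 48/5b = 3254.237ms

1. 0.0ms @ 0 + 1162.228ms (24/7)
2. 1162.228ms @ 24/7 + 145.278ms (3/7)
3. 1307.506ms @ 27/7 + 290.557ms (6/7)
4. 1598.063ms @ 33/7 + 145.278ms (3/7)
5. 1743.341ms @ 36/7 + 145.278ms (3/7)
6. 1888.62ms @ 39/7 + 145.278ms (3/7)
7. 2033.898ms @ 6 + 406.78ms (6/5)
8. 2440.678ms @ 36/5 + 406.78ms (6/5)
9. 2847.458ms @ 42/5 + 406.78ms (6/5)
10. 3254.237ms @ 48/5 + 406.78ms (6/5)
11. 3661.017ms @ 54/5 + 406.78ms (6/5)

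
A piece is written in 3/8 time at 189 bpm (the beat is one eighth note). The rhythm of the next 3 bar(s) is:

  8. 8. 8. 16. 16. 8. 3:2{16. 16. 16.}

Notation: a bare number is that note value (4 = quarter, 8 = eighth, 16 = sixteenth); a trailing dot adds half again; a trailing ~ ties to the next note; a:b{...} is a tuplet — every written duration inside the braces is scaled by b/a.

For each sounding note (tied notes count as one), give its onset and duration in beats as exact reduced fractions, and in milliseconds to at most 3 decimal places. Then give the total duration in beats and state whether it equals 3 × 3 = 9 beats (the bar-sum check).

1) 0.0ms=0b +476.19ms=3/2b
2) 476.19ms=3/2b +476.19ms=3/2b
3) 952.381ms=3b +476.19ms=3/2b
4) 1428.571ms=9/2b +238.095ms=3/4b
5) 1666.667ms=21/4b +238.095ms=3/4b
6) 1904.762ms=6b +476.19ms=3/2b
7) 2380.952ms=15/2b +158.73ms=1/2b
8) 2539.683ms=8b +158.73ms=1/2b
9) 2698.413ms=17/2b +158.73ms=1/2b
Σ=9b of 9 (189bpm 3/8) — PASS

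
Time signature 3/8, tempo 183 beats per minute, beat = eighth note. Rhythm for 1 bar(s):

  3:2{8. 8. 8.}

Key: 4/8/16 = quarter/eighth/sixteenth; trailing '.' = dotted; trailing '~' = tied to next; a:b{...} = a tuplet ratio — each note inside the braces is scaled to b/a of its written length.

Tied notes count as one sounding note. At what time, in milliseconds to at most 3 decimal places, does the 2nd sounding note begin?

note 2 onset = 1b = 327.869ms

1. 0.0ms @ 0 + 327.869ms (1)
2. 327.869ms @ 1 + 327.869ms (1)
3. 655.738ms @ 2 + 327.869ms (1)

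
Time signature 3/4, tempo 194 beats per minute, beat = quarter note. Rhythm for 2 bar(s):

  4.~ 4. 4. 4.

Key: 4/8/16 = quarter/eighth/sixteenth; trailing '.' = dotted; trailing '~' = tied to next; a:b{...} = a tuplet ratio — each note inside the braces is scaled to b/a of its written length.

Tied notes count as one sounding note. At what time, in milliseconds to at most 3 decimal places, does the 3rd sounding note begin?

1. 0.0ms @ 0 + 927.835ms (3)
2. 927.835ms @ 3 + 463.918ms (3/2)
3. 1391.753ms @ 9/2 + 463.918ms (3/2)

note 3 onset = 9/2b = 1391.753ms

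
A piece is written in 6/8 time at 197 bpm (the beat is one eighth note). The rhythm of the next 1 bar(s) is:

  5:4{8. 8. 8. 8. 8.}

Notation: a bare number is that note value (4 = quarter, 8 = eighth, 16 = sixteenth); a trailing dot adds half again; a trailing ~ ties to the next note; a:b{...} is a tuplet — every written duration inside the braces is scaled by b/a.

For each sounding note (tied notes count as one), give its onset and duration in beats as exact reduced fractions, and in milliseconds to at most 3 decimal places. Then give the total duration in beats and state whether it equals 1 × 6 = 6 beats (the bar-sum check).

1) 0.0ms=0b +365.482ms=6/5b
2) 365.482ms=6/5b +365.482ms=6/5b
3) 730.964ms=12/5b +365.482ms=6/5b
4) 1096.447ms=18/5b +365.482ms=6/5b
5) 1461.929ms=24/5b +365.482ms=6/5b
Σ=6b of 6 (197bpm 6/8) — PASS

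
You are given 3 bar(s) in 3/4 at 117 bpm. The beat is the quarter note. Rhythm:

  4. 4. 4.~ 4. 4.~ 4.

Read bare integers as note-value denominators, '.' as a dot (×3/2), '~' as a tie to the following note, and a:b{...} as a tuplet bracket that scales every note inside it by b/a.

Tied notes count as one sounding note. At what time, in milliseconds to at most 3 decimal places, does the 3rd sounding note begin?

note 3 onset = 3b = 1538.462ms

1. 0.0ms @ 0 + 769.231ms (3/2)
2. 769.231ms @ 3/2 + 769.231ms (3/2)
3. 1538.462ms @ 3 + 1538.462ms (3)
4. 3076.923ms @ 6 + 1538.462ms (3)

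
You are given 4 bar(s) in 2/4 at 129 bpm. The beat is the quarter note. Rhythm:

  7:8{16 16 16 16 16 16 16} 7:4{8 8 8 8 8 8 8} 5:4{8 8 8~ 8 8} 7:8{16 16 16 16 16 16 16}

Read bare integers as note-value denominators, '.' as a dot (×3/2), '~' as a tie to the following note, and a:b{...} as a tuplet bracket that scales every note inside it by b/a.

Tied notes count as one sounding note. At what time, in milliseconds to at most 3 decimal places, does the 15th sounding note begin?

1. 0.0ms @ 0 + 132.89ms (2/7)
2. 132.89ms @ 2/7 + 132.89ms (2/7)
3. 265.781ms @ 4/7 + 132.89ms (2/7)
4. 398.671ms @ 6/7 + 132.89ms (2/7)
5. 531.561ms @ 8/7 + 132.89ms (2/7)
6. 664.452ms @ 10/7 + 132.89ms (2/7)
7. 797.342ms @ 12/7 + 132.89ms (2/7)
8. 930.233ms @ 2 + 132.89ms (2/7)
9. 1063.123ms @ 16/7 + 132.89ms (2/7)
10. 1196.013ms @ 18/7 + 132.89ms (2/7)
11. 1328.904ms @ 20/7 + 132.89ms (2/7)
12. 1461.794ms @ 22/7 + 132.89ms (2/7)
13. 1594.684ms @ 24/7 + 132.89ms (2/7)
14. 1727.575ms @ 26/7 + 132.89ms (2/7)
15. 1860.465ms @ 4 + 186.047ms (2/5)
16. 2046.512ms @ 22/5 + 186.047ms (2/5)
17. 2232.558ms @ 24/5 + 372.093ms (4/5)
18. 2604.651ms @ 28/5 + 186.047ms (2/5)
19. 2790.698ms @ 6 + 132.89ms (2/7)
20. 2923.588ms @ 44/7 + 132.89ms (2/7)
21. 3056.478ms @ 46/7 + 132.89ms (2/7)
22. 3189.369ms @ 48/7 + 132.89ms (2/7)
23. 3322.259ms @ 50/7 + 132.89ms (2/7)
24. 3455.15ms @ 52/7 + 132.89ms (2/7)
25. 3588.04ms @ 54/7 + 132.89ms (2/7)

note 15 onset = 4b = 1860.465ms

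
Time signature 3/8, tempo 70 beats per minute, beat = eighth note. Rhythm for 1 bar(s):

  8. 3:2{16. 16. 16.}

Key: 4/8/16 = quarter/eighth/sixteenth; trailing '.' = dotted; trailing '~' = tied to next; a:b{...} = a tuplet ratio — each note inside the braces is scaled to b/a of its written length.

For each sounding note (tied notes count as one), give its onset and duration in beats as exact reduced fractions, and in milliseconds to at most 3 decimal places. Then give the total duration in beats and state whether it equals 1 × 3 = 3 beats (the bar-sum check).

1) 0.0ms=0b +1285.714ms=3/2b
2) 1285.714ms=3/2b +428.571ms=1/2b
3) 1714.286ms=2b +428.571ms=1/2b
4) 2142.857ms=5/2b +428.571ms=1/2b
Σ=3b of 3 (70bpm 3/8) — PASS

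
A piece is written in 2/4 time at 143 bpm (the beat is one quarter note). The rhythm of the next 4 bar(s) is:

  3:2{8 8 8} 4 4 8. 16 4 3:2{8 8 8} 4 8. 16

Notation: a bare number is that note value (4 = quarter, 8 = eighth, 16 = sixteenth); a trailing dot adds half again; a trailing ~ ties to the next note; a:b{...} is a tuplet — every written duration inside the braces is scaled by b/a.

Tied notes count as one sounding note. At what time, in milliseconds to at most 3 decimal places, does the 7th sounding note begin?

note 7 onset = 15/4b = 1573.427ms

1. 0.0ms @ 0 + 139.86ms (1/3)
2. 139.86ms @ 1/3 + 139.86ms (1/3)
3. 279.72ms @ 2/3 + 139.86ms (1/3)
4. 419.58ms @ 1 + 419.58ms (1)
5. 839.161ms @ 2 + 419.58ms (1)
6. 1258.741ms @ 3 + 314.685ms (3/4)
7. 1573.427ms @ 15/4 + 104.895ms (1/4)
8. 1678.322ms @ 4 + 419.58ms (1)
9. 2097.902ms @ 5 + 139.86ms (1/3)
10. 2237.762ms @ 16/3 + 139.86ms (1/3)
11. 2377.622ms @ 17/3 + 139.86ms (1/3)
12. 2517.483ms @ 6 + 419.58ms (1)
13. 2937.063ms @ 7 + 314.685ms (3/4)
14. 3251.748ms @ 31/4 + 104.895ms (1/4)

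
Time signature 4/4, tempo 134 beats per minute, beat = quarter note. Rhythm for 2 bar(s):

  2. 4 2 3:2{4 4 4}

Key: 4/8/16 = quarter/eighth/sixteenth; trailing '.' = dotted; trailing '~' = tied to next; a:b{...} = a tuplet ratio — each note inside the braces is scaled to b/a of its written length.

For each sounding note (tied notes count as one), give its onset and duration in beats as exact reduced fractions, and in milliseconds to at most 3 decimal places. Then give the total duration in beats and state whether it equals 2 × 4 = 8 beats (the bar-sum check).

1) 0.0ms=0b +1343.284ms=3b
2) 1343.284ms=3b +447.761ms=1b
3) 1791.045ms=4b +895.522ms=2b
4) 2686.567ms=6b +298.507ms=2/3b
5) 2985.075ms=20/3b +298.507ms=2/3b
6) 3283.582ms=22/3b +298.507ms=2/3b
Σ=8b of 8 (134bpm 4/4) — PASS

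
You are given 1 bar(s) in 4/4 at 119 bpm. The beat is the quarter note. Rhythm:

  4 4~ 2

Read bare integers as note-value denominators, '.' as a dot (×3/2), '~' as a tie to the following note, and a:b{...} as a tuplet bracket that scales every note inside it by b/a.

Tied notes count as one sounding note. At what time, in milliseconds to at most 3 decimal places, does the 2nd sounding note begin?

note 2 onset = 1b = 504.202ms

1. 0.0ms @ 0 + 504.202ms (1)
2. 504.202ms @ 1 + 1512.605ms (3)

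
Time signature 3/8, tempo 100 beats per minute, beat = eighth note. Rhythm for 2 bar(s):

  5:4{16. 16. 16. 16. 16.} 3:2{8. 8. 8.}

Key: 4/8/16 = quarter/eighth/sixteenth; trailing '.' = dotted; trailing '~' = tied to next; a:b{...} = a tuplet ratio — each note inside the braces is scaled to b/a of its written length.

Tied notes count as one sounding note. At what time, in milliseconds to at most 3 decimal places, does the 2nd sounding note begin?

note 2 onset = 3/5b = 360.0ms

1. 0.0ms @ 0 + 360.0ms (3/5)
2. 360.0ms @ 3/5 + 360.0ms (3/5)
3. 720.0ms @ 6/5 + 360.0ms (3/5)
4. 1080.0ms @ 9/5 + 360.0ms (3/5)
5. 1440.0ms @ 12/5 + 360.0ms (3/5)
6. 1800.0ms @ 3 + 600.0ms (1)
7. 2400.0ms @ 4 + 600.0ms (1)
8. 3000.0ms @ 5 + 600.0ms (1)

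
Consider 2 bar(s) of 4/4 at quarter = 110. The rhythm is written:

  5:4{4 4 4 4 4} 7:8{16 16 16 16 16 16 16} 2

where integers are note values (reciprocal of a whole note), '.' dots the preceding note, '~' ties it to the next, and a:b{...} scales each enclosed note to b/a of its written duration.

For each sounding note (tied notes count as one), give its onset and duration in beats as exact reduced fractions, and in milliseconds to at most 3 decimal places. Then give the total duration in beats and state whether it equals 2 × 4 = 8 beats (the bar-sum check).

1) 0.0ms=0b +436.364ms=4/5b
2) 436.364ms=4/5b +436.364ms=4/5b
3) 872.727ms=8/5b +436.364ms=4/5b
4) 1309.091ms=12/5b +436.364ms=4/5b
5) 1745.455ms=16/5b +436.364ms=4/5b
6) 2181.818ms=4b +155.844ms=2/7b
7) 2337.662ms=30/7b +155.844ms=2/7b
8) 2493.506ms=32/7b +155.844ms=2/7b
9) 2649.351ms=34/7b +155.844ms=2/7b
10) 2805.195ms=36/7b +155.844ms=2/7b
11) 2961.039ms=38/7b +155.844ms=2/7b
12) 3116.883ms=40/7b +155.844ms=2/7b
13) 3272.727ms=6b +1090.909ms=2b
Σ=8b of 8 (110bpm 4/4) — PASS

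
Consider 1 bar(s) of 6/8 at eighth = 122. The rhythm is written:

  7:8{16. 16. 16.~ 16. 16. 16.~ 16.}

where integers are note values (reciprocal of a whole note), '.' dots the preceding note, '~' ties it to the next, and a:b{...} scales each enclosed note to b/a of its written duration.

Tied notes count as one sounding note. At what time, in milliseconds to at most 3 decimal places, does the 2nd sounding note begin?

note 2 onset = 6/7b = 421.546ms

1. 0.0ms @ 0 + 421.546ms (6/7)
2. 421.546ms @ 6/7 + 421.546ms (6/7)
3. 843.091ms @ 12/7 + 843.091ms (12/7)
4. 1686.183ms @ 24/7 + 421.546ms (6/7)
5. 2107.728ms @ 30/7 + 843.091ms (12/7)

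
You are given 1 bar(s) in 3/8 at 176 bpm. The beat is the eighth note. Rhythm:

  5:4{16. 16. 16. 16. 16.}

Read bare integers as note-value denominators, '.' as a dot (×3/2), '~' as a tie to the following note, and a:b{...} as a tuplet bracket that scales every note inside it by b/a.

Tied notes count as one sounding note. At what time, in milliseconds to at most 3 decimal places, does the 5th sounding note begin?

1. 0.0ms @ 0 + 204.545ms (3/5)
2. 204.545ms @ 3/5 + 204.545ms (3/5)
3. 409.091ms @ 6/5 + 204.545ms (3/5)
4. 613.636ms @ 9/5 + 204.545ms (3/5)
5. 818.182ms @ 12/5 + 204.545ms (3/5)

note 5 onset = 12/5b = 818.182ms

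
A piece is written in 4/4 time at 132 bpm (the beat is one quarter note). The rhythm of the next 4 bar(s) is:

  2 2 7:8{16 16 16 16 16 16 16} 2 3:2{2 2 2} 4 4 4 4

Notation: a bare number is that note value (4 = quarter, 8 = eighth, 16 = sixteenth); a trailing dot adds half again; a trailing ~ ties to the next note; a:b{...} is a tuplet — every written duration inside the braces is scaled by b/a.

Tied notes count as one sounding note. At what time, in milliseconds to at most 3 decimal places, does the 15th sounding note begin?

note 15 onset = 13b = 5909.091ms

1. 0.0ms @ 0 + 909.091ms (2)
2. 909.091ms @ 2 + 909.091ms (2)
3. 1818.182ms @ 4 + 129.87ms (2/7)
4. 1948.052ms @ 30/7 + 129.87ms (2/7)
5. 2077.922ms @ 32/7 + 129.87ms (2/7)
6. 2207.792ms @ 34/7 + 129.87ms (2/7)
7. 2337.662ms @ 36/7 + 129.87ms (2/7)
8. 2467.532ms @ 38/7 + 129.87ms (2/7)
9. 2597.403ms @ 40/7 + 129.87ms (2/7)
10. 2727.273ms @ 6 + 909.091ms (2)
11. 3636.364ms @ 8 + 606.061ms (4/3)
12. 4242.424ms @ 28/3 + 606.061ms (4/3)
13. 4848.485ms @ 32/3 + 606.061ms (4/3)
14. 5454.545ms @ 12 + 454.545ms (1)
15. 5909.091ms @ 13 + 454.545ms (1)
16. 6363.636ms @ 14 + 454.545ms (1)
17. 6818.182ms @ 15 + 454.545ms (1)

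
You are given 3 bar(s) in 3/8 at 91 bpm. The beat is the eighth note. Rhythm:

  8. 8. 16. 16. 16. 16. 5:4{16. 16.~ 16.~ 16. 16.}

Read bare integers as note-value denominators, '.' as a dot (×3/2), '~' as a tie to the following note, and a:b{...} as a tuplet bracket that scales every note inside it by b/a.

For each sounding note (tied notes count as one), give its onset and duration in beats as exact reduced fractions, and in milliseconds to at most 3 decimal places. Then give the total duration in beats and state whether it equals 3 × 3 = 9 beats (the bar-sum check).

1) 0.0ms=0b +989.011ms=3/2b
2) 989.011ms=3/2b +989.011ms=3/2b
3) 1978.022ms=3b +494.505ms=3/4b
4) 2472.527ms=15/4b +494.505ms=3/4b
5) 2967.033ms=9/2b +494.505ms=3/4b
6) 3461.538ms=21/4b +494.505ms=3/4b
7) 3956.044ms=6b +395.604ms=3/5b
8) 4351.648ms=33/5b +1186.813ms=9/5b
9) 5538.462ms=42/5b +395.604ms=3/5b
Σ=9b of 9 (91bpm 3/8) — PASS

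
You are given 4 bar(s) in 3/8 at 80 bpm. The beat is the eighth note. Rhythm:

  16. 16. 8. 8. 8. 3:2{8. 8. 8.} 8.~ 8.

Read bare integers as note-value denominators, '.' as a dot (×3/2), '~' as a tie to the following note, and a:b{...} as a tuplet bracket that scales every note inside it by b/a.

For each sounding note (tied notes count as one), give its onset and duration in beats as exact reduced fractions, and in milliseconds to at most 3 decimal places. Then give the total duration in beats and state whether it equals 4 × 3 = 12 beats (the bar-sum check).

1) 0.0ms=0b +562.5ms=3/4b
2) 562.5ms=3/4b +562.5ms=3/4b
3) 1125.0ms=3/2b +1125.0ms=3/2b
4) 2250.0ms=3b +1125.0ms=3/2b
5) 3375.0ms=9/2b +1125.0ms=3/2b
6) 4500.0ms=6b +750.0ms=1b
7) 5250.0ms=7b +750.0ms=1b
8) 6000.0ms=8b +750.0ms=1b
9) 6750.0ms=9b +2250.0ms=3b
Σ=12b of 12 (80bpm 3/8) — PASS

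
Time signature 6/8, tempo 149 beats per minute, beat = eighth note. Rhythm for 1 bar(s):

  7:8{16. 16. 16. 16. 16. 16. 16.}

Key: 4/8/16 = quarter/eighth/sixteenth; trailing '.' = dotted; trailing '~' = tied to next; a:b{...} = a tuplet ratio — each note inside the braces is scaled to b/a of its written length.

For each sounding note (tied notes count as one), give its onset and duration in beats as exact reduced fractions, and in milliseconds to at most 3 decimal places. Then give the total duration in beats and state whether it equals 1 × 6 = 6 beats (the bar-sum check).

1) 0.0ms=0b +345.158ms=6/7b
2) 345.158ms=6/7b +345.158ms=6/7b
3) 690.316ms=12/7b +345.158ms=6/7b
4) 1035.475ms=18/7b +345.158ms=6/7b
5) 1380.633ms=24/7b +345.158ms=6/7b
6) 1725.791ms=30/7b +345.158ms=6/7b
7) 2070.949ms=36/7b +345.158ms=6/7b
Σ=6b of 6 (149bpm 6/8) — PASS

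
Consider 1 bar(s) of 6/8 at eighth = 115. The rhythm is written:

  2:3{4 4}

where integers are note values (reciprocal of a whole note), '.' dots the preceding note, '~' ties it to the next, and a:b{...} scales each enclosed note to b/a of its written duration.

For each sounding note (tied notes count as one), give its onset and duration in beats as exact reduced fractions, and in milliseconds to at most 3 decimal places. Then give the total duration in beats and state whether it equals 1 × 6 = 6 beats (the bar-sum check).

1) 0.0ms=0b +1565.217ms=3b
2) 1565.217ms=3b +1565.217ms=3b
Σ=6b of 6 (115bpm 6/8) — PASS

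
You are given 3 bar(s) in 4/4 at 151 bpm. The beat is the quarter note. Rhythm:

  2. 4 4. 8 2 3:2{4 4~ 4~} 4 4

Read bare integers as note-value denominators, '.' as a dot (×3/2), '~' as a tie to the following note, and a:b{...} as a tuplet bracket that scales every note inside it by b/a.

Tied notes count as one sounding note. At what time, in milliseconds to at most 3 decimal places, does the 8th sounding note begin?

1. 0.0ms @ 0 + 1192.053ms (3)
2. 1192.053ms @ 3 + 397.351ms (1)
3. 1589.404ms @ 4 + 596.026ms (3/2)
4. 2185.43ms @ 11/2 + 198.675ms (1/2)
5. 2384.106ms @ 6 + 794.702ms (2)
6. 3178.808ms @ 8 + 264.901ms (2/3)
7. 3443.709ms @ 26/3 + 927.152ms (7/3)
8. 4370.861ms @ 11 + 397.351ms (1)

note 8 onset = 11b = 4370.861ms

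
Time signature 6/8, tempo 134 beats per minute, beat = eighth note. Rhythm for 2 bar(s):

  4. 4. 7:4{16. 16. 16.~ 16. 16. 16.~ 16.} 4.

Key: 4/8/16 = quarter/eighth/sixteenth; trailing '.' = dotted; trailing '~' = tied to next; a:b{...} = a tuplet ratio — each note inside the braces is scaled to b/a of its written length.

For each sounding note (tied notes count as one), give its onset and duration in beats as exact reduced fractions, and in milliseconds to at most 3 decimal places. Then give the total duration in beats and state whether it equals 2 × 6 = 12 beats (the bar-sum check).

1) 0.0ms=0b +1343.284ms=3b
2) 1343.284ms=3b +1343.284ms=3b
3) 2686.567ms=6b +191.898ms=3/7b
4) 2878.465ms=45/7b +191.898ms=3/7b
5) 3070.362ms=48/7b +383.795ms=6/7b
6) 3454.158ms=54/7b +191.898ms=3/7b
7) 3646.055ms=57/7b +383.795ms=6/7b
8) 4029.851ms=9b +1343.284ms=3b
Σ=12b of 12 (134bpm 6/8) — PASS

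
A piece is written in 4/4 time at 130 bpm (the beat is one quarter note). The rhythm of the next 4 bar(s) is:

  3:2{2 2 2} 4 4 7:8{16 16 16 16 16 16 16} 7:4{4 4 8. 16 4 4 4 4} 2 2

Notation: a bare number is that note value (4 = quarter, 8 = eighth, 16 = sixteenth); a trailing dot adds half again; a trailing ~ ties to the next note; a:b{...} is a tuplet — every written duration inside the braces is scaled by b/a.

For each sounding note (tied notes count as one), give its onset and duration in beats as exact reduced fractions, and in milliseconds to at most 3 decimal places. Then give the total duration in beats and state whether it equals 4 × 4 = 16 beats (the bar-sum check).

1) 0.0ms=0b +615.385ms=4/3b
2) 615.385ms=4/3b +615.385ms=4/3b
3) 1230.769ms=8/3b +615.385ms=4/3b
4) 1846.154ms=4b +461.538ms=1b
5) 2307.692ms=5b +461.538ms=1b
6) 2769.231ms=6b +131.868ms=2/7b
7) 2901.099ms=44/7b +131.868ms=2/7b
8) 3032.967ms=46/7b +131.868ms=2/7b
9) 3164.835ms=48/7b +131.868ms=2/7b
10) 3296.703ms=50/7b +131.868ms=2/7b
11) 3428.571ms=52/7b +131.868ms=2/7b
12) 3560.44ms=54/7b +131.868ms=2/7b
13) 3692.308ms=8b +263.736ms=4/7b
14) 3956.044ms=60/7b +263.736ms=4/7b
15) 4219.78ms=64/7b +197.802ms=3/7b
16) 4417.582ms=67/7b +65.934ms=1/7b
17) 4483.516ms=68/7b +263.736ms=4/7b
18) 4747.253ms=72/7b +263.736ms=4/7b
19) 5010.989ms=76/7b +263.736ms=4/7b
20) 5274.725ms=80/7b +263.736ms=4/7b
21) 5538.462ms=12b +923.077ms=2b
22) 6461.538ms=14b +923.077ms=2b
Σ=16b of 16 (130bpm 4/4) — PASS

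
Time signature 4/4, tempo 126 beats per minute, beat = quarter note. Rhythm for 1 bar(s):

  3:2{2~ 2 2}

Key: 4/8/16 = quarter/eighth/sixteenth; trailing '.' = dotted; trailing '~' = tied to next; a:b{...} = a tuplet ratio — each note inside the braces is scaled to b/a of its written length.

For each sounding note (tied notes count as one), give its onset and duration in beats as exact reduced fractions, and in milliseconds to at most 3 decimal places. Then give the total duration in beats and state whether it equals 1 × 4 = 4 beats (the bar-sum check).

1) 0.0ms=0b +1269.841ms=8/3b
2) 1269.841ms=8/3b +634.921ms=4/3b
Σ=4b of 4 (126bpm 4/4) — PASS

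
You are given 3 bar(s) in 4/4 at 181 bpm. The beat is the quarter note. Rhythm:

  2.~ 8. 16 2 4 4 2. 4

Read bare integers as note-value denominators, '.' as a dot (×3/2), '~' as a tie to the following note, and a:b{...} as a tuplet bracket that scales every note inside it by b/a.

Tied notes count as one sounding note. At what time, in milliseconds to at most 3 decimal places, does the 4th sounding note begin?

1. 0.0ms @ 0 + 1243.094ms (15/4)
2. 1243.094ms @ 15/4 + 82.873ms (1/4)
3. 1325.967ms @ 4 + 662.983ms (2)
4. 1988.95ms @ 6 + 331.492ms (1)
5. 2320.442ms @ 7 + 331.492ms (1)
6. 2651.934ms @ 8 + 994.475ms (3)
7. 3646.409ms @ 11 + 331.492ms (1)

note 4 onset = 6b = 1988.95ms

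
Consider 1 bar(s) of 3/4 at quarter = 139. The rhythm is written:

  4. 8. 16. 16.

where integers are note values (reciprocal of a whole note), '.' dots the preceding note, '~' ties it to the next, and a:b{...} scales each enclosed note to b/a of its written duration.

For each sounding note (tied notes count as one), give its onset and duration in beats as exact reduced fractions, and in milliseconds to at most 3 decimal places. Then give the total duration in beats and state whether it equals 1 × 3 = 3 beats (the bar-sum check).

1) 0.0ms=0b +647.482ms=3/2b
2) 647.482ms=3/2b +323.741ms=3/4b
3) 971.223ms=9/4b +161.871ms=3/8b
4) 1133.094ms=21/8b +161.871ms=3/8b
Σ=3b of 3 (139bpm 3/4) — PASS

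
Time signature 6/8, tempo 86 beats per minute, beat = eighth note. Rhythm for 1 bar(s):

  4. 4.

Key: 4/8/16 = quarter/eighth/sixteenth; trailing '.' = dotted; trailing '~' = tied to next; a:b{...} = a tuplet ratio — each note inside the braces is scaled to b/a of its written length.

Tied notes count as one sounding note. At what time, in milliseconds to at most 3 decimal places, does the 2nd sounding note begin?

note 2 onset = 3b = 2093.023ms

1. 0.0ms @ 0 + 2093.023ms (3)
2. 2093.023ms @ 3 + 2093.023ms (3)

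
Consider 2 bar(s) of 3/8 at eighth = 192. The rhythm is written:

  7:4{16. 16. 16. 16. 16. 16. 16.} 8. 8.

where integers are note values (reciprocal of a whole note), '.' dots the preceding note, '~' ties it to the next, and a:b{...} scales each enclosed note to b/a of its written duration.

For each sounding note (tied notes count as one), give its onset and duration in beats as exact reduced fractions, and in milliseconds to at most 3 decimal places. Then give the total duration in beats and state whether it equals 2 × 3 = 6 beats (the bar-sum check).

1) 0.0ms=0b +133.929ms=3/7b
2) 133.929ms=3/7b +133.929ms=3/7b
3) 267.857ms=6/7b +133.929ms=3/7b
4) 401.786ms=9/7b +133.929ms=3/7b
5) 535.714ms=12/7b +133.929ms=3/7b
6) 669.643ms=15/7b +133.929ms=3/7b
7) 803.571ms=18/7b +133.929ms=3/7b
8) 937.5ms=3b +468.75ms=3/2b
9) 1406.25ms=9/2b +468.75ms=3/2b
Σ=6b of 6 (192bpm 3/8) — PASS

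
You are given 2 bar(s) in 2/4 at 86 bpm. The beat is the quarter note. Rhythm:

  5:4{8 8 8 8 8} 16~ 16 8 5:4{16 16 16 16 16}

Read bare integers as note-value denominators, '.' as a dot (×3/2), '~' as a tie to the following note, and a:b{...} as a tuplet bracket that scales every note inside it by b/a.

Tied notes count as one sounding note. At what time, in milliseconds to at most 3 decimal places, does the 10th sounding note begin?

1. 0.0ms @ 0 + 279.07ms (2/5)
2. 279.07ms @ 2/5 + 279.07ms (2/5)
3. 558.14ms @ 4/5 + 279.07ms (2/5)
4. 837.209ms @ 6/5 + 279.07ms (2/5)
5. 1116.279ms @ 8/5 + 279.07ms (2/5)
6. 1395.349ms @ 2 + 348.837ms (1/2)
7. 1744.186ms @ 5/2 + 348.837ms (1/2)
8. 2093.023ms @ 3 + 139.535ms (1/5)
9. 2232.558ms @ 16/5 + 139.535ms (1/5)
10. 2372.093ms @ 17/5 + 139.535ms (1/5)
11. 2511.628ms @ 18/5 + 139.535ms (1/5)
12. 2651.163ms @ 19/5 + 139.535ms (1/5)

note 10 onset = 17/5b = 2372.093ms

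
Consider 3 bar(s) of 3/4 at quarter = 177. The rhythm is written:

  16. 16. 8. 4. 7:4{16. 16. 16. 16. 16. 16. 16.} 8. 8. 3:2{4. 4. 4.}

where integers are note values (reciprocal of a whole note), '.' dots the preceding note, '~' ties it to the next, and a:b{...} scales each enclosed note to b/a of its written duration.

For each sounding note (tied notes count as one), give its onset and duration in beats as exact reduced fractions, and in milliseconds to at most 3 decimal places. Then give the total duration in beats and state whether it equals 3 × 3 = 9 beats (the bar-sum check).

1) 0.0ms=0b +127.119ms=3/8b
2) 127.119ms=3/8b +127.119ms=3/8b
3) 254.237ms=3/4b +254.237ms=3/4b
4) 508.475ms=3/2b +508.475ms=3/2b
5) 1016.949ms=3b +72.639ms=3/14b
6) 1089.588ms=45/14b +72.639ms=3/14b
7) 1162.228ms=24/7b +72.639ms=3/14b
8) 1234.867ms=51/14b +72.639ms=3/14b
9) 1307.506ms=27/7b +72.639ms=3/14b
10) 1380.145ms=57/14b +72.639ms=3/14b
11) 1452.785ms=30/7b +72.639ms=3/14b
12) 1525.424ms=9/2b +254.237ms=3/4b
13) 1779.661ms=21/4b +254.237ms=3/4b
14) 2033.898ms=6b +338.983ms=1b
15) 2372.881ms=7b +338.983ms=1b
16) 2711.864ms=8b +338.983ms=1b
Σ=9b of 9 (177bpm 3/4) — PASS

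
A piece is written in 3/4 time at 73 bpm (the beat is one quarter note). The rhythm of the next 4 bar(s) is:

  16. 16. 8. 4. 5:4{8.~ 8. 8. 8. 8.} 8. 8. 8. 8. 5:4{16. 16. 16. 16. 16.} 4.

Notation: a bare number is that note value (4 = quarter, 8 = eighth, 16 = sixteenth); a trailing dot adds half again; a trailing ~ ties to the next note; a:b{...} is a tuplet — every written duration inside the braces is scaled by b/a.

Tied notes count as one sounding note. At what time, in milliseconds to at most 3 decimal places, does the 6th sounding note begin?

1. 0.0ms @ 0 + 308.219ms (3/8)
2. 308.219ms @ 3/8 + 308.219ms (3/8)
3. 616.438ms @ 3/4 + 616.438ms (3/4)
4. 1232.877ms @ 3/2 + 1232.877ms (3/2)
5. 2465.753ms @ 3 + 986.301ms (6/5)
6. 3452.055ms @ 21/5 + 493.151ms (3/5)
7. 3945.205ms @ 24/5 + 493.151ms (3/5)
8. 4438.356ms @ 27/5 + 493.151ms (3/5)
9. 4931.507ms @ 6 + 616.438ms (3/4)
10. 5547.945ms @ 27/4 + 616.438ms (3/4)
11. 6164.384ms @ 15/2 + 616.438ms (3/4)
12. 6780.822ms @ 33/4 + 616.438ms (3/4)
13. 7397.26ms @ 9 + 246.575ms (3/10)
14. 7643.836ms @ 93/10 + 246.575ms (3/10)
15. 7890.411ms @ 48/5 + 246.575ms (3/10)
16. 8136.986ms @ 99/10 + 246.575ms (3/10)
17. 8383.562ms @ 51/5 + 246.575ms (3/10)
18. 8630.137ms @ 21/2 + 1232.877ms (3/2)

note 6 onset = 21/5b = 3452.055ms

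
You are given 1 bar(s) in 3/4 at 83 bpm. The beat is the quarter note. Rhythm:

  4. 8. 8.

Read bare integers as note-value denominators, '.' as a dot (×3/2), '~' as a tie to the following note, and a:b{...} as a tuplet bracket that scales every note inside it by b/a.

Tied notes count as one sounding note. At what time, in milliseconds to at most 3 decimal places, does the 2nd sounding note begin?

1. 0.0ms @ 0 + 1084.337ms (3/2)
2. 1084.337ms @ 3/2 + 542.169ms (3/4)
3. 1626.506ms @ 9/4 + 542.169ms (3/4)

note 2 onset = 3/2b = 1084.337ms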